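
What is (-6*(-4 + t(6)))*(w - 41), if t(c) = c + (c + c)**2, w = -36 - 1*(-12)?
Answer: 56940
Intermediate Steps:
w = -24 (w = -36 + 12 = -24)
t(c) = c + 4*c**2 (t(c) = c + (2*c)**2 = c + 4*c**2)
(-6*(-4 + t(6)))*(w - 41) = (-6*(-4 + 6*(1 + 4*6)))*(-24 - 41) = -6*(-4 + 6*(1 + 24))*(-65) = -6*(-4 + 6*25)*(-65) = -6*(-4 + 150)*(-65) = -6*146*(-65) = -876*(-65) = 56940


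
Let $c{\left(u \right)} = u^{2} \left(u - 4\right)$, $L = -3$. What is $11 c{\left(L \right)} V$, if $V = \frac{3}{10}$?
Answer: $- \frac{2079}{10} \approx -207.9$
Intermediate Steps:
$V = \frac{3}{10}$ ($V = 3 \cdot \frac{1}{10} = \frac{3}{10} \approx 0.3$)
$c{\left(u \right)} = u^{2} \left(-4 + u\right)$
$11 c{\left(L \right)} V = 11 \left(-3\right)^{2} \left(-4 - 3\right) \frac{3}{10} = 11 \cdot 9 \left(-7\right) \frac{3}{10} = 11 \left(-63\right) \frac{3}{10} = \left(-693\right) \frac{3}{10} = - \frac{2079}{10}$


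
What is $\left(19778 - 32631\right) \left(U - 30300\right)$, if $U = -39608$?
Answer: $898527524$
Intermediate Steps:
$\left(19778 - 32631\right) \left(U - 30300\right) = \left(19778 - 32631\right) \left(-39608 - 30300\right) = \left(-12853\right) \left(-69908\right) = 898527524$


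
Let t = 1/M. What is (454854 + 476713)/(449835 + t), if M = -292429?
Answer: 272417206243/131544799214 ≈ 2.0709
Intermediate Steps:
t = -1/292429 (t = 1/(-292429) = -1/292429 ≈ -3.4196e-6)
(454854 + 476713)/(449835 + t) = (454854 + 476713)/(449835 - 1/292429) = 931567/(131544799214/292429) = 931567*(292429/131544799214) = 272417206243/131544799214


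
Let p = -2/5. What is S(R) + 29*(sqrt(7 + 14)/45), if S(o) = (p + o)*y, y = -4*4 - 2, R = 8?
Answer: -684/5 + 29*sqrt(21)/45 ≈ -133.85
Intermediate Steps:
p = -2/5 (p = -2*1/5 = -2/5 ≈ -0.40000)
y = -18 (y = -16 - 2 = -18)
S(o) = 36/5 - 18*o (S(o) = (-2/5 + o)*(-18) = 36/5 - 18*o)
S(R) + 29*(sqrt(7 + 14)/45) = (36/5 - 18*8) + 29*(sqrt(7 + 14)/45) = (36/5 - 144) + 29*(sqrt(21)*(1/45)) = -684/5 + 29*(sqrt(21)/45) = -684/5 + 29*sqrt(21)/45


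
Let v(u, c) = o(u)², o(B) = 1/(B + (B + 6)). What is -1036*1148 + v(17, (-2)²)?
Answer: -1902924799/1600 ≈ -1.1893e+6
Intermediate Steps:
o(B) = 1/(6 + 2*B) (o(B) = 1/(B + (6 + B)) = 1/(6 + 2*B))
v(u, c) = 1/(4*(3 + u)²) (v(u, c) = (1/(2*(3 + u)))² = 1/(4*(3 + u)²))
-1036*1148 + v(17, (-2)²) = -1036*1148 + 1/(4*(3 + 17)²) = -1189328 + (¼)/20² = -1189328 + (¼)*(1/400) = -1189328 + 1/1600 = -1902924799/1600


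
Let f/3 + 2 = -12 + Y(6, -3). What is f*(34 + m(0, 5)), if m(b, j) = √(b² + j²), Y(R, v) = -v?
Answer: -1287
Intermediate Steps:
f = -33 (f = -6 + 3*(-12 - 1*(-3)) = -6 + 3*(-12 + 3) = -6 + 3*(-9) = -6 - 27 = -33)
f*(34 + m(0, 5)) = -33*(34 + √(0² + 5²)) = -33*(34 + √(0 + 25)) = -33*(34 + √25) = -33*(34 + 5) = -33*39 = -1287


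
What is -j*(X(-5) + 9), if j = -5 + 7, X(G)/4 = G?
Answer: 22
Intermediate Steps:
X(G) = 4*G
j = 2
-j*(X(-5) + 9) = -2*(4*(-5) + 9) = -2*(-20 + 9) = -2*(-11) = -1*(-22) = 22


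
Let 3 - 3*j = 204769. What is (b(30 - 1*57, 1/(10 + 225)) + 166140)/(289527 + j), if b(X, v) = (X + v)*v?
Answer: 27525225468/36659183375 ≈ 0.75084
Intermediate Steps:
j = -204766/3 (j = 1 - ⅓*204769 = 1 - 204769/3 = -204766/3 ≈ -68255.)
b(X, v) = v*(X + v)
(b(30 - 1*57, 1/(10 + 225)) + 166140)/(289527 + j) = (((30 - 1*57) + 1/(10 + 225))/(10 + 225) + 166140)/(289527 - 204766/3) = (((30 - 57) + 1/235)/235 + 166140)/(663815/3) = ((-27 + 1/235)/235 + 166140)*(3/663815) = ((1/235)*(-6344/235) + 166140)*(3/663815) = (-6344/55225 + 166140)*(3/663815) = (9175075156/55225)*(3/663815) = 27525225468/36659183375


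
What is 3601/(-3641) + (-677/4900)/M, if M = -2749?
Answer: -48503365143/49044634100 ≈ -0.98896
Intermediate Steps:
3601/(-3641) + (-677/4900)/M = 3601/(-3641) - 677/4900/(-2749) = 3601*(-1/3641) - 677*1/4900*(-1/2749) = -3601/3641 - 677/4900*(-1/2749) = -3601/3641 + 677/13470100 = -48503365143/49044634100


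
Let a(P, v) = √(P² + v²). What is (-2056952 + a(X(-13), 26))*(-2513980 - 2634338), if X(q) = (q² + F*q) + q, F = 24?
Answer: 10589843006736 - 133856268*√37 ≈ 1.0589e+13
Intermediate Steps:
X(q) = q² + 25*q (X(q) = (q² + 24*q) + q = q² + 25*q)
(-2056952 + a(X(-13), 26))*(-2513980 - 2634338) = (-2056952 + √((-13*(25 - 13))² + 26²))*(-2513980 - 2634338) = (-2056952 + √((-13*12)² + 676))*(-5148318) = (-2056952 + √((-156)² + 676))*(-5148318) = (-2056952 + √(24336 + 676))*(-5148318) = (-2056952 + √25012)*(-5148318) = (-2056952 + 26*√37)*(-5148318) = 10589843006736 - 133856268*√37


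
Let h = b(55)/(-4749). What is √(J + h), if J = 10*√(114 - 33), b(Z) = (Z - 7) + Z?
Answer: √2029280943/4749 ≈ 9.4857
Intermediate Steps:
b(Z) = -7 + 2*Z (b(Z) = (-7 + Z) + Z = -7 + 2*Z)
h = -103/4749 (h = (-7 + 2*55)/(-4749) = (-7 + 110)*(-1/4749) = 103*(-1/4749) = -103/4749 ≈ -0.021689)
J = 90 (J = 10*√81 = 10*9 = 90)
√(J + h) = √(90 - 103/4749) = √(427307/4749) = √2029280943/4749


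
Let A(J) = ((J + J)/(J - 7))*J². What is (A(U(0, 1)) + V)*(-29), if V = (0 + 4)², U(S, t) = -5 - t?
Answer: -18560/13 ≈ -1427.7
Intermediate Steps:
A(J) = 2*J³/(-7 + J) (A(J) = ((2*J)/(-7 + J))*J² = (2*J/(-7 + J))*J² = 2*J³/(-7 + J))
V = 16 (V = 4² = 16)
(A(U(0, 1)) + V)*(-29) = (2*(-5 - 1*1)³/(-7 + (-5 - 1*1)) + 16)*(-29) = (2*(-5 - 1)³/(-7 + (-5 - 1)) + 16)*(-29) = (2*(-6)³/(-7 - 6) + 16)*(-29) = (2*(-216)/(-13) + 16)*(-29) = (2*(-216)*(-1/13) + 16)*(-29) = (432/13 + 16)*(-29) = (640/13)*(-29) = -18560/13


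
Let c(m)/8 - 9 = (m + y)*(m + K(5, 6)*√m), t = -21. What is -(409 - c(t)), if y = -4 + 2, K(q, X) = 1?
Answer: 3527 - 184*I*√21 ≈ 3527.0 - 843.19*I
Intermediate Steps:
y = -2
c(m) = 72 + 8*(-2 + m)*(m + √m) (c(m) = 72 + 8*((m - 2)*(m + 1*√m)) = 72 + 8*((-2 + m)*(m + √m)) = 72 + 8*(-2 + m)*(m + √m))
-(409 - c(t)) = -(409 - (72 - 16*(-21) - 16*I*√21 + 8*(-21)² + 8*(-21)^(3/2))) = -(409 - (72 + 336 - 16*I*√21 + 8*441 + 8*(-21*I*√21))) = -(409 - (72 + 336 - 16*I*√21 + 3528 - 168*I*√21)) = -(409 - (3936 - 184*I*√21)) = -(409 + (-3936 + 184*I*√21)) = -(-3527 + 184*I*√21) = 3527 - 184*I*√21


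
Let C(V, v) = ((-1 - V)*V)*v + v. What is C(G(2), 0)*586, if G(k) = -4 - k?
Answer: 0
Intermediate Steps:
C(V, v) = v + V*v*(-1 - V) (C(V, v) = (V*(-1 - V))*v + v = V*v*(-1 - V) + v = v + V*v*(-1 - V))
C(G(2), 0)*586 = (0*(1 - (-4 - 1*2) - (-4 - 1*2)**2))*586 = (0*(1 - (-4 - 2) - (-4 - 2)**2))*586 = (0*(1 - 1*(-6) - 1*(-6)**2))*586 = (0*(1 + 6 - 1*36))*586 = (0*(1 + 6 - 36))*586 = (0*(-29))*586 = 0*586 = 0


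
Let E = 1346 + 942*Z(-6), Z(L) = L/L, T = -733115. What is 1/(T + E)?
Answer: -1/730827 ≈ -1.3683e-6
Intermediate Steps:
Z(L) = 1
E = 2288 (E = 1346 + 942*1 = 1346 + 942 = 2288)
1/(T + E) = 1/(-733115 + 2288) = 1/(-730827) = -1/730827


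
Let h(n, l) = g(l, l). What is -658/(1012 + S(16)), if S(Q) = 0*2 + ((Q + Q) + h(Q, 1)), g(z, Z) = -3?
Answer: -658/1041 ≈ -0.63208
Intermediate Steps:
h(n, l) = -3
S(Q) = -3 + 2*Q (S(Q) = 0*2 + ((Q + Q) - 3) = 0 + (2*Q - 3) = 0 + (-3 + 2*Q) = -3 + 2*Q)
-658/(1012 + S(16)) = -658/(1012 + (-3 + 2*16)) = -658/(1012 + (-3 + 32)) = -658/(1012 + 29) = -658/1041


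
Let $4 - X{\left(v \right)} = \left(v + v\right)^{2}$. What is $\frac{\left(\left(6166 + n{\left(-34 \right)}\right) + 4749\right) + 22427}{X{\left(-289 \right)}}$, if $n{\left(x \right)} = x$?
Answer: $- \frac{8327}{83520} \approx -0.099701$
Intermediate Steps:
$X{\left(v \right)} = 4 - 4 v^{2}$ ($X{\left(v \right)} = 4 - \left(v + v\right)^{2} = 4 - \left(2 v\right)^{2} = 4 - 4 v^{2}$)
$\frac{\left(\left(6166 + n{\left(-34 \right)}\right) + 4749\right) + 22427}{X{\left(-289 \right)}} = \frac{\left(\left(6166 - 34\right) + 4749\right) + 22427}{4 - 4 \left(-289\right)^{2}} = \frac{\left(6132 + 4749\right) + 22427}{4 - 334084} = \frac{10881 + 22427}{4 - 334084} = \frac{33308}{-334080} = 33308 \left(- \frac{1}{334080}\right) = - \frac{8327}{83520}$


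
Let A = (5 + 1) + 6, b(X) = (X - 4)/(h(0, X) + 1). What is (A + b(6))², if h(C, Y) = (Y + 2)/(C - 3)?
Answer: 2916/25 ≈ 116.64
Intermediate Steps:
h(C, Y) = (2 + Y)/(-3 + C)
b(X) = (-4 + X)/(⅓ - X/3) (b(X) = (X - 4)/((2 + X)/(-3 + 0) + 1) = (-4 + X)/((2 + X)/(-3) + 1) = (-4 + X)/(-(2 + X)/3 + 1) = (-4 + X)/((-⅔ - X/3) + 1) = (-4 + X)/(⅓ - X/3))
A = 12 (A = 6 + 6 = 12)
(A + b(6))² = (12 + 3*(-4 + 6)/(1 - 1*6))² = (12 + 3*2/(1 - 6))² = (12 + 3*2/(-5))² = (12 + 3*(-⅕)*2)² = (12 - 6/5)² = (54/5)² = 2916/25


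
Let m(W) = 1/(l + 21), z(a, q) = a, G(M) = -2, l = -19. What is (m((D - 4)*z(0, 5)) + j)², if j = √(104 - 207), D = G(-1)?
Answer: -411/4 + I*√103 ≈ -102.75 + 10.149*I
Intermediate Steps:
D = -2
m(W) = ½ (m(W) = 1/(-19 + 21) = 1/2 = ½)
j = I*√103 (j = √(-103) = I*√103 ≈ 10.149*I)
(m((D - 4)*z(0, 5)) + j)² = (½ + I*√103)²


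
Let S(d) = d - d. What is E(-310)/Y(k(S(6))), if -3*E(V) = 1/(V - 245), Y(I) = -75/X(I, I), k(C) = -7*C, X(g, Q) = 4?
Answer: -4/124875 ≈ -3.2032e-5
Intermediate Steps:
S(d) = 0
Y(I) = -75/4
E(V) = -1/(3*(-245 + V)) (E(V) = -1/(3*(V - 245)) = -1/(3*(-245 + V)))
E(-310)/Y(k(S(6))) = (-1/(-735 + 3*(-310)))/(-75/4) = -1/(-735 - 930)*(-4/75) = -1/(-1665)*(-4/75) = -1*(-1/1665)*(-4/75) = (1/1665)*(-4/75) = -4/124875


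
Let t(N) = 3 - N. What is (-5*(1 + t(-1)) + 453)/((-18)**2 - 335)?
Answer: -428/11 ≈ -38.909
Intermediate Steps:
(-5*(1 + t(-1)) + 453)/((-18)**2 - 335) = (-5*(1 + (3 - 1*(-1))) + 453)/((-18)**2 - 335) = (-5*(1 + (3 + 1)) + 453)/(324 - 335) = (-5*(1 + 4) + 453)/(-11) = (-5*5 + 453)*(-1/11) = (-25 + 453)*(-1/11) = 428*(-1/11) = -428/11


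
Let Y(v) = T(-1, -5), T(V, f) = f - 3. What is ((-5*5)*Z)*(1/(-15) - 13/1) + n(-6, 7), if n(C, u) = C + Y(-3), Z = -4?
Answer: -3962/3 ≈ -1320.7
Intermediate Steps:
T(V, f) = -3 + f
Y(v) = -8 (Y(v) = -3 - 5 = -8)
n(C, u) = -8 + C (n(C, u) = C - 8 = -8 + C)
((-5*5)*Z)*(1/(-15) - 13/1) + n(-6, 7) = (-5*5*(-4))*(1/(-15) - 13/1) + (-8 - 6) = (-25*(-4))*(1*(-1/15) - 13*1) - 14 = 100*(-1/15 - 13) - 14 = 100*(-196/15) - 14 = -3920/3 - 14 = -3962/3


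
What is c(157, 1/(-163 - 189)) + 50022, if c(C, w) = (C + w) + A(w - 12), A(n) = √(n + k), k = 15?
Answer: 17663007/352 + √23210/88 ≈ 50181.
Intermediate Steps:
A(n) = √(15 + n) (A(n) = √(n + 15) = √(15 + n))
c(C, w) = C + w + √(3 + w) (c(C, w) = (C + w) + √(15 + (w - 12)) = (C + w) + √(15 + (-12 + w)) = (C + w) + √(3 + w) = C + w + √(3 + w))
c(157, 1/(-163 - 189)) + 50022 = (157 + 1/(-163 - 189) + √(3 + 1/(-163 - 189))) + 50022 = (157 + 1/(-352) + √(3 + 1/(-352))) + 50022 = (157 - 1/352 + √(3 - 1/352)) + 50022 = (157 - 1/352 + √(1055/352)) + 50022 = (157 - 1/352 + √23210/88) + 50022 = (55263/352 + √23210/88) + 50022 = 17663007/352 + √23210/88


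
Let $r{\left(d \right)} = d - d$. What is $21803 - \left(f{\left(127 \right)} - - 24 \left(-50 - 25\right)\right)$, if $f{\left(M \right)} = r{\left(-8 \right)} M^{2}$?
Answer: $23603$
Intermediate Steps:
$r{\left(d \right)} = 0$
$f{\left(M \right)} = 0$ ($f{\left(M \right)} = 0 M^{2} = 0$)
$21803 - \left(f{\left(127 \right)} - - 24 \left(-50 - 25\right)\right) = 21803 - \left(0 - - 24 \left(-50 - 25\right)\right) = 21803 - \left(0 - \left(-24\right) \left(-75\right)\right) = 21803 - \left(0 - 1800\right) = 21803 - -1800 = 21803 + 1800 = 23603$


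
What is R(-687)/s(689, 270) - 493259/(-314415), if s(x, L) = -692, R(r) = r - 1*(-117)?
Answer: 260275889/108787590 ≈ 2.3925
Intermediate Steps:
R(r) = 117 + r (R(r) = r + 117 = 117 + r)
R(-687)/s(689, 270) - 493259/(-314415) = (117 - 687)/(-692) - 493259/(-314415) = -570*(-1/692) - 493259*(-1/314415) = 285/346 + 493259/314415 = 260275889/108787590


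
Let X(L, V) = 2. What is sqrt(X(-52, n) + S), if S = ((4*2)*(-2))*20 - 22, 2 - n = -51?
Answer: 2*I*sqrt(85) ≈ 18.439*I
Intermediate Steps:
n = 53 (n = 2 - 1*(-51) = 2 + 51 = 53)
S = -342 (S = (8*(-2))*20 - 22 = -16*20 - 22 = -320 - 22 = -342)
sqrt(X(-52, n) + S) = sqrt(2 - 342) = sqrt(-340) = 2*I*sqrt(85)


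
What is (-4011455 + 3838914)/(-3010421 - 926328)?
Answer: 172541/3936749 ≈ 0.043828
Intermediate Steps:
(-4011455 + 3838914)/(-3010421 - 926328) = -172541/(-3936749) = -172541*(-1/3936749) = 172541/3936749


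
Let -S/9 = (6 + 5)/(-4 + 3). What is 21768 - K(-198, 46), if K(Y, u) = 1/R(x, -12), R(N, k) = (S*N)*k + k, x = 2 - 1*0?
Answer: 51981985/2388 ≈ 21768.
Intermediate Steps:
S = 99 (S = -9*(6 + 5)/(-4 + 3) = -99/(-1) = -99*(-1) = -9*(-11) = 99)
x = 2 (x = 2 + 0 = 2)
R(N, k) = k + 99*N*k (R(N, k) = (99*N)*k + k = 99*N*k + k = k + 99*N*k)
K(Y, u) = -1/2388 (K(Y, u) = 1/(-12*(1 + 99*2)) = 1/(-12*(1 + 198)) = 1/(-12*199) = 1/(-2388) = -1/2388)
21768 - K(-198, 46) = 21768 - 1*(-1/2388) = 21768 + 1/2388 = 51981985/2388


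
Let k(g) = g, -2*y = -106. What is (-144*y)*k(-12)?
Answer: 91584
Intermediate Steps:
y = 53 (y = -½*(-106) = 53)
(-144*y)*k(-12) = -144*53*(-12) = -7632*(-12) = 91584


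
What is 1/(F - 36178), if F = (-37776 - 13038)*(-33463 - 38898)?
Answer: 1/3676915676 ≈ 2.7197e-10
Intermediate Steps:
F = 3676951854 (F = -50814*(-72361) = 3676951854)
1/(F - 36178) = 1/(3676951854 - 36178) = 1/3676915676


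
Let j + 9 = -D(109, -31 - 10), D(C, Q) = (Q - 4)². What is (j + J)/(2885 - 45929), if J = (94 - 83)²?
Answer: 1913/43044 ≈ 0.044443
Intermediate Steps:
D(C, Q) = (-4 + Q)²
J = 121 (J = 11² = 121)
j = -2034 (j = -9 - (-4 + (-31 - 10))² = -9 - (-4 - 41)² = -9 - 1*(-45)² = -9 - 1*2025 = -9 - 2025 = -2034)
(j + J)/(2885 - 45929) = (-2034 + 121)/(2885 - 45929) = -1913/(-43044) = -1913*(-1/43044) = 1913/43044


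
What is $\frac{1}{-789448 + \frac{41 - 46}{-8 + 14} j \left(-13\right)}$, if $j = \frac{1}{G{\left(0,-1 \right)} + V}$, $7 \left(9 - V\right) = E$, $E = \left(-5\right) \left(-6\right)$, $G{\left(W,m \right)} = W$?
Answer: $- \frac{198}{156310249} \approx -1.2667 \cdot 10^{-6}$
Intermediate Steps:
$E = 30$
$V = \frac{33}{7}$ ($V = 9 - \frac{30}{7} = \frac{33}{7} \approx 4.7143$)
$j = \frac{7}{33}$ ($j = \frac{1}{0 + \frac{33}{7}} = \frac{1}{\frac{33}{7}} = \frac{7}{33} \approx 0.21212$)
$\frac{1}{-789448 + \frac{41 - 46}{-8 + 14} j \left(-13\right)} = \frac{1}{-789448 + \frac{41 - 46}{-8 + 14} \cdot \frac{7}{33} \left(-13\right)} = \frac{1}{-789448 + - \frac{5}{6} \cdot \frac{7}{33} \left(-13\right)} = \frac{1}{-789448 + \left(-5\right) \frac{1}{6} \cdot \frac{7}{33} \left(-13\right)} = \frac{1}{-789448 + \left(- \frac{5}{6}\right) \frac{7}{33} \left(-13\right)} = \frac{1}{-789448 - - \frac{455}{198}} = \frac{1}{-789448 + \frac{455}{198}} = \frac{1}{- \frac{156310249}{198}} = - \frac{198}{156310249}$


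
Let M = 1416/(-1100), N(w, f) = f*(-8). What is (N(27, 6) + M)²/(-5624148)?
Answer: -15309243/35443849375 ≈ -0.00043193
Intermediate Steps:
N(w, f) = -8*f
M = -354/275 (M = 1416*(-1/1100) = -354/275 ≈ -1.2873)
(N(27, 6) + M)²/(-5624148) = (-8*6 - 354/275)²/(-5624148) = (-48 - 354/275)²*(-1/5624148) = (-13554/275)²*(-1/5624148) = (183710916/75625)*(-1/5624148) = -15309243/35443849375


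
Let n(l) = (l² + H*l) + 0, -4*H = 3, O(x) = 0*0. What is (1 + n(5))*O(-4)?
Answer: 0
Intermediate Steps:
O(x) = 0
H = -¾ (H = -¼*3 = -¾ ≈ -0.75000)
n(l) = l² - 3*l/4 (n(l) = (l² - 3*l/4) + 0 = l² - 3*l/4)
(1 + n(5))*O(-4) = (1 + (¼)*5*(-3 + 4*5))*0 = (1 + (¼)*5*(-3 + 20))*0 = (1 + (¼)*5*17)*0 = (1 + 85/4)*0 = (89/4)*0 = 0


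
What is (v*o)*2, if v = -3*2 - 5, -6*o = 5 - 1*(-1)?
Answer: 22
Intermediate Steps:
o = -1 (o = -(5 - 1*(-1))/6 = -(5 + 1)/6 = -1/6*6 = -1)
v = -11 (v = -6 - 5 = -11)
(v*o)*2 = -11*(-1)*2 = 11*2 = 22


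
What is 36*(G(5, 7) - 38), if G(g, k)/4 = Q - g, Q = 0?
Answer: -2088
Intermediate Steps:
G(g, k) = -4*g (G(g, k) = 4*(0 - g) = 4*(-g) = -4*g)
36*(G(5, 7) - 38) = 36*(-4*5 - 38) = 36*(-20 - 38) = 36*(-58) = -2088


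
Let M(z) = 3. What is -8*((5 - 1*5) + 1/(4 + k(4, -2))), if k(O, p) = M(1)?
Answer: -8/7 ≈ -1.1429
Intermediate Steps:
k(O, p) = 3
-8*((5 - 1*5) + 1/(4 + k(4, -2))) = -8*((5 - 1*5) + 1/(4 + 3)) = -8*((5 - 5) + 1/7) = -8*(0 + ⅐) = -8*⅐ = -8/7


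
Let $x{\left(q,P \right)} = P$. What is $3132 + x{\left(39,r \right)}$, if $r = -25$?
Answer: $3107$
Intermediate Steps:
$3132 + x{\left(39,r \right)} = 3132 - 25 = 3107$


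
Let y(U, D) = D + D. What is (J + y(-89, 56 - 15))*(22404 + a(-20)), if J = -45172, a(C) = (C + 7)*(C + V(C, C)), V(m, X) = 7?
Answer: -1017816570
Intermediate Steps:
y(U, D) = 2*D
a(C) = (7 + C)**2 (a(C) = (C + 7)*(C + 7) = (7 + C)*(7 + C) = (7 + C)**2)
(J + y(-89, 56 - 15))*(22404 + a(-20)) = (-45172 + 2*(56 - 15))*(22404 + (49 + (-20)**2 + 14*(-20))) = (-45172 + 2*41)*(22404 + (49 + 400 - 280)) = (-45172 + 82)*(22404 + 169) = -45090*22573 = -1017816570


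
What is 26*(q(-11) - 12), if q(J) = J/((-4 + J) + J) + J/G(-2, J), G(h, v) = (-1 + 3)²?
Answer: -745/2 ≈ -372.50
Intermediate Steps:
G(h, v) = 4 (G(h, v) = 2² = 4)
q(J) = J/4 + J/(-4 + 2*J) (q(J) = J/((-4 + J) + J) + J/4 = J/(-4 + 2*J) + J*(¼) = J/(-4 + 2*J) + J/4 = J/4 + J/(-4 + 2*J))
26*(q(-11) - 12) = 26*((¼)*(-11)²/(-2 - 11) - 12) = 26*((¼)*121/(-13) - 12) = 26*((¼)*121*(-1/13) - 12) = 26*(-121/52 - 12) = 26*(-745/52) = -745/2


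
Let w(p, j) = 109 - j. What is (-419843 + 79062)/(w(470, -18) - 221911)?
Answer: 340781/221784 ≈ 1.5365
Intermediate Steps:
(-419843 + 79062)/(w(470, -18) - 221911) = (-419843 + 79062)/((109 - 1*(-18)) - 221911) = -340781/((109 + 18) - 221911) = -340781/(127 - 221911) = -340781/(-221784) = -340781*(-1/221784) = 340781/221784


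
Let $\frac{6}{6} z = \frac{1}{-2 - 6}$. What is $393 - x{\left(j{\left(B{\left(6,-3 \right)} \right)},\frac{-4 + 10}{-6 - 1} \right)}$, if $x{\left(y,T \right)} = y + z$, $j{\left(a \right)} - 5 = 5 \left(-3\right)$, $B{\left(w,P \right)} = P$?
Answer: $\frac{3225}{8} \approx 403.13$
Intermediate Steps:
$z = - \frac{1}{8}$ ($z = \frac{1}{-2 - 6} = \frac{1}{-8} = - \frac{1}{8} \approx -0.125$)
$j{\left(a \right)} = -10$ ($j{\left(a \right)} = 5 + 5 \left(-3\right) = 5 - 15 = -10$)
$x{\left(y,T \right)} = - \frac{1}{8} + y$ ($x{\left(y,T \right)} = y - \frac{1}{8} = - \frac{1}{8} + y$)
$393 - x{\left(j{\left(B{\left(6,-3 \right)} \right)},\frac{-4 + 10}{-6 - 1} \right)} = 393 - \left(- \frac{1}{8} - 10\right) = 393 - - \frac{81}{8} = 393 + \frac{81}{8} = \frac{3225}{8}$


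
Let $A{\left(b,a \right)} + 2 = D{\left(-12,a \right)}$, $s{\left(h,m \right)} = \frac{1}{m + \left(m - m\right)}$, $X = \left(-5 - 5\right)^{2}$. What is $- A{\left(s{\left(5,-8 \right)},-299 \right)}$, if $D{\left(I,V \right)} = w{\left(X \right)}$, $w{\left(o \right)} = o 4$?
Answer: $-398$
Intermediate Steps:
$X = 100$ ($X = \left(-10\right)^{2} = 100$)
$w{\left(o \right)} = 4 o$
$D{\left(I,V \right)} = 400$ ($D{\left(I,V \right)} = 4 \cdot 100 = 400$)
$s{\left(h,m \right)} = \frac{1}{m}$ ($s{\left(h,m \right)} = \frac{1}{m + 0} = \frac{1}{m}$)
$A{\left(b,a \right)} = 398$ ($A{\left(b,a \right)} = -2 + 400 = 398$)
$- A{\left(s{\left(5,-8 \right)},-299 \right)} = \left(-1\right) 398 = -398$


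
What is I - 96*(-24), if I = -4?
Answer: 2300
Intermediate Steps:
I - 96*(-24) = -4 - 96*(-24) = -4 + 2304 = 2300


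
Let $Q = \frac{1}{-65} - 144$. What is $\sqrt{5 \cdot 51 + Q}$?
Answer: $\frac{\sqrt{468910}}{65} \approx 10.535$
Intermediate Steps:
$Q = - \frac{9361}{65}$ ($Q = - \frac{1}{65} - 144 = - \frac{9361}{65} \approx -144.02$)
$\sqrt{5 \cdot 51 + Q} = \sqrt{5 \cdot 51 - \frac{9361}{65}} = \sqrt{255 - \frac{9361}{65}} = \sqrt{\frac{7214}{65}} = \frac{\sqrt{468910}}{65}$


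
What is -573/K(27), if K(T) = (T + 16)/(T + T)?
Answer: -30942/43 ≈ -719.58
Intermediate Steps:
K(T) = (16 + T)/(2*T) (K(T) = (16 + T)/((2*T)) = (16 + T)*(1/(2*T)) = (16 + T)/(2*T))
-573/K(27) = -573*54/(16 + 27) = -573/((½)*(1/27)*43) = -573/43/54 = -573*54/43 = -30942/43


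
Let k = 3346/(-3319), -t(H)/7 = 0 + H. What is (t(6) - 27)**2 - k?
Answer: 15805105/3319 ≈ 4762.0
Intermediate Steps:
t(H) = -7*H (t(H) = -7*(0 + H) = -7*H)
k = -3346/3319 (k = 3346*(-1/3319) = -3346/3319 ≈ -1.0081)
(t(6) - 27)**2 - k = (-7*6 - 27)**2 - 1*(-3346/3319) = (-42 - 27)**2 + 3346/3319 = (-69)**2 + 3346/3319 = 4761 + 3346/3319 = 15805105/3319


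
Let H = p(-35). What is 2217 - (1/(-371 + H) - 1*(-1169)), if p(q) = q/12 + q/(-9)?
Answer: 13960444/13321 ≈ 1048.0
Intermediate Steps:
p(q) = -q/36 (p(q) = q*(1/12) + q*(-⅑) = q/12 - q/9 = -q/36)
H = 35/36 (H = -1/36*(-35) = 35/36 ≈ 0.97222)
2217 - (1/(-371 + H) - 1*(-1169)) = 2217 - (1/(-371 + 35/36) - 1*(-1169)) = 2217 - (1/(-13321/36) + 1169) = 2217 - (-36/13321 + 1169) = 2217 - 1*15572213/13321 = 2217 - 15572213/13321 = 13960444/13321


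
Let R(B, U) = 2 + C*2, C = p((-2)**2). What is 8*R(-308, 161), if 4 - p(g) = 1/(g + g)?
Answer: 78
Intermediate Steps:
p(g) = 4 - 1/(2*g) (p(g) = 4 - 1/(g + g) = 4 - 1/(2*g))
C = 31/8 (C = 4 - 1/(2*((-2)**2)) = 4 - 1/2/4 = 4 - 1/2*1/4 = 4 - 1/8 = 31/8 ≈ 3.8750)
R(B, U) = 39/4 (R(B, U) = 2 + (31/8)*2 = 2 + 31/4 = 39/4)
8*R(-308, 161) = 8*(39/4) = 78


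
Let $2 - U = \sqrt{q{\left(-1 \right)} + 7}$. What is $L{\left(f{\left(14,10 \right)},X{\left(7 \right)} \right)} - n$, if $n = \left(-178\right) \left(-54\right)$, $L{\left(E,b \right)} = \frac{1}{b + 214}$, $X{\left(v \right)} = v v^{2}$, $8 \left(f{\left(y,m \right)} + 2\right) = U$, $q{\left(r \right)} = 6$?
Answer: $- \frac{5353883}{557} \approx -9612.0$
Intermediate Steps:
$U = 2 - \sqrt{13}$ ($U = 2 - \sqrt{6 + 7} = 2 - \sqrt{13} \approx -1.6056$)
$f{\left(y,m \right)} = - \frac{7}{4} - \frac{\sqrt{13}}{8}$ ($f{\left(y,m \right)} = -2 + \frac{2 - \sqrt{13}}{8} = -2 + \left(\frac{1}{4} - \frac{\sqrt{13}}{8}\right) = - \frac{7}{4} - \frac{\sqrt{13}}{8}$)
$X{\left(v \right)} = v^{3}$
$L{\left(E,b \right)} = \frac{1}{214 + b}$
$n = 9612$
$L{\left(f{\left(14,10 \right)},X{\left(7 \right)} \right)} - n = \frac{1}{214 + 7^{3}} - 9612 = \frac{1}{214 + 343} - 9612 = \frac{1}{557} - 9612 = - \frac{5353883}{557}$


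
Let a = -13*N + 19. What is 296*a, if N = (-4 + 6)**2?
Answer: -9768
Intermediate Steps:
N = 4 (N = 2**2 = 4)
a = -33 (a = -13*4 + 19 = -52 + 19 = -33)
296*a = 296*(-33) = -9768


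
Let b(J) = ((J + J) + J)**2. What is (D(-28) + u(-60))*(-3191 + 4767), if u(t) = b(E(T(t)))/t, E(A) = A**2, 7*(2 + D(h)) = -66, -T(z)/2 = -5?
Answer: -16674080/7 ≈ -2.3820e+6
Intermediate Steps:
T(z) = 10 (T(z) = -2*(-5) = 10)
D(h) = -80/7 (D(h) = -2 + (1/7)*(-66) = -2 - 66/7 = -80/7)
b(J) = 9*J**2 (b(J) = (2*J + J)**2 = (3*J)**2 = 9*J**2)
u(t) = 90000/t (u(t) = (9*(10**2)**2)/t = (9*100**2)/t = (9*10000)/t = 90000/t)
(D(-28) + u(-60))*(-3191 + 4767) = (-80/7 + 90000/(-60))*(-3191 + 4767) = (-80/7 + 90000*(-1/60))*1576 = (-80/7 - 1500)*1576 = -10580/7*1576 = -16674080/7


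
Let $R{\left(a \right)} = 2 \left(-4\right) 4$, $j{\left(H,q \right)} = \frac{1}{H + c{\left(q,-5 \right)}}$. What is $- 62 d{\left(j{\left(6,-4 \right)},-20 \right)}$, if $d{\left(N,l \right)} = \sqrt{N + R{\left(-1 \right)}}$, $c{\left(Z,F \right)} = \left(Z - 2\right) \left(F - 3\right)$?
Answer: $- \frac{31 i \sqrt{10362}}{9} \approx - 350.62 i$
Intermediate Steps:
$c{\left(Z,F \right)} = \left(-3 + F\right) \left(-2 + Z\right)$ ($c{\left(Z,F \right)} = \left(-2 + Z\right) \left(-3 + F\right) = \left(-3 + F\right) \left(-2 + Z\right)$)
$j{\left(H,q \right)} = \frac{1}{16 + H - 8 q}$ ($j{\left(H,q \right)} = \frac{1}{H - \left(-16 + 8 q\right)} = \frac{1}{16 + H - 8 q}$)
$R{\left(a \right)} = -32$ ($R{\left(a \right)} = \left(-8\right) 4 = -32$)
$d{\left(N,l \right)} = \sqrt{-32 + N}$ ($d{\left(N,l \right)} = \sqrt{N - 32} = \sqrt{-32 + N}$)
$- 62 d{\left(j{\left(6,-4 \right)},-20 \right)} = - 62 \sqrt{-32 + \frac{1}{16 + 6 - -32}} = - 62 \sqrt{-32 + \frac{1}{16 + 6 + 32}} = - 62 \sqrt{-32 + \frac{1}{54}} = - 62 \sqrt{- \frac{1727}{54}} = - 62 \frac{i \sqrt{10362}}{18} = - \frac{31 i \sqrt{10362}}{9}$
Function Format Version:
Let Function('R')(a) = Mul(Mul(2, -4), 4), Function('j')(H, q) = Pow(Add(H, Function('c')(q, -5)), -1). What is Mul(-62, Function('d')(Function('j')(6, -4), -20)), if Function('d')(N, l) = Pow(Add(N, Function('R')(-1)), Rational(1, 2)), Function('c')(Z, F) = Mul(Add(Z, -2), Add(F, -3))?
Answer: Mul(Rational(-31, 9), I, Pow(10362, Rational(1, 2))) ≈ Mul(-350.62, I)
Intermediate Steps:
Function('c')(Z, F) = Mul(Add(-3, F), Add(-2, Z)) (Function('c')(Z, F) = Mul(Add(-2, Z), Add(-3, F)) = Mul(Add(-3, F), Add(-2, Z)))
Function('j')(H, q) = Pow(Add(16, H, Mul(-8, q)), -1) (Function('j')(H, q) = Pow(Add(H, Add(6, Mul(-3, q), Mul(-2, -5), Mul(-5, q))), -1) = Pow(Add(H, Add(6, Mul(-3, q), 10, Mul(-5, q))), -1) = Pow(Add(H, Add(16, Mul(-8, q))), -1) = Pow(Add(16, H, Mul(-8, q)), -1))
Function('R')(a) = -32 (Function('R')(a) = Mul(-8, 4) = -32)
Function('d')(N, l) = Pow(Add(-32, N), Rational(1, 2)) (Function('d')(N, l) = Pow(Add(N, -32), Rational(1, 2)) = Pow(Add(-32, N), Rational(1, 2)))
Mul(-62, Function('d')(Function('j')(6, -4), -20)) = Mul(-62, Pow(Add(-32, Pow(Add(16, 6, Mul(-8, -4)), -1)), Rational(1, 2))) = Mul(-62, Pow(Add(-32, Pow(Add(16, 6, 32), -1)), Rational(1, 2))) = Mul(-62, Pow(Add(-32, Pow(54, -1)), Rational(1, 2))) = Mul(-62, Pow(Add(-32, Rational(1, 54)), Rational(1, 2))) = Mul(-62, Pow(Rational(-1727, 54), Rational(1, 2))) = Mul(-62, Mul(Rational(1, 18), I, Pow(10362, Rational(1, 2)))) = Mul(Rational(-31, 9), I, Pow(10362, Rational(1, 2)))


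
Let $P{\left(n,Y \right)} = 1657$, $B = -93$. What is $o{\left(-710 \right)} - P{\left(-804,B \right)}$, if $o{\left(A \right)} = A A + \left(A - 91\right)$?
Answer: $501642$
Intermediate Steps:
$o{\left(A \right)} = -91 + A + A^{2}$ ($o{\left(A \right)} = A^{2} + \left(-91 + A\right) = -91 + A + A^{2}$)
$o{\left(-710 \right)} - P{\left(-804,B \right)} = \left(-91 - 710 + \left(-710\right)^{2}\right) - 1657 = \left(-91 - 710 + 504100\right) - 1657 = 503299 - 1657 = 501642$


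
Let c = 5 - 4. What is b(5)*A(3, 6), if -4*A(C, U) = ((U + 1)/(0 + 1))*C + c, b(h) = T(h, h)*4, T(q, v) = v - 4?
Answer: -22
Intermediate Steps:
T(q, v) = -4 + v
c = 1
b(h) = -16 + 4*h (b(h) = (-4 + h)*4 = -16 + 4*h)
A(C, U) = -¼ - C*(1 + U)/4 (A(C, U) = -(((U + 1)/(0 + 1))*C + 1)/4 = -(((1 + U)/1)*C + 1)/4 = -(((1 + U)*1)*C + 1)/4 = -((1 + U)*C + 1)/4 = -(C*(1 + U) + 1)/4 = -(1 + C*(1 + U))/4 = -¼ - C*(1 + U)/4)
b(5)*A(3, 6) = (-16 + 4*5)*(-¼ - ¼*3 - ¼*3*6) = (-16 + 20)*(-¼ - ¾ - 9/2) = 4*(-11/2) = -22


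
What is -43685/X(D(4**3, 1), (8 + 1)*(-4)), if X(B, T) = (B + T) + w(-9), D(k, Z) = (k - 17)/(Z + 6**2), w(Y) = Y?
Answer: 1616345/1618 ≈ 998.98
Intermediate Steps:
D(k, Z) = (-17 + k)/(36 + Z) (D(k, Z) = (-17 + k)/(Z + 36) = (-17 + k)/(36 + Z))
X(B, T) = -9 + B + T (X(B, T) = (B + T) - 9 = -9 + B + T)
-43685/X(D(4**3, 1), (8 + 1)*(-4)) = -43685/(-9 + (-17 + 4**3)/(36 + 1) + (8 + 1)*(-4)) = -43685/(-9 + (-17 + 64)/37 + 9*(-4)) = -43685/(-9 + (1/37)*47 - 36) = -43685/(-9 + 47/37 - 36) = -43685/(-1618/37) = -43685*(-37/1618) = 1616345/1618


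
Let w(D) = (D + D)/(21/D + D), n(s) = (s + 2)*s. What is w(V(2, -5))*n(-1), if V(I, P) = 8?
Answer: -128/85 ≈ -1.5059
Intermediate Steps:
n(s) = s*(2 + s) (n(s) = (2 + s)*s = s*(2 + s))
w(D) = 2*D/(D + 21/D) (w(D) = (2*D)/(D + 21/D) = 2*D/(D + 21/D))
w(V(2, -5))*n(-1) = (2*8²/(21 + 8²))*(-(2 - 1)) = (2*64/(21 + 64))*(-1*1) = (2*64/85)*(-1) = (2*64*(1/85))*(-1) = (128/85)*(-1) = -128/85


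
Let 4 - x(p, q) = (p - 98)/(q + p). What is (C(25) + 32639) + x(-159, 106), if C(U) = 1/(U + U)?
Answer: 86491153/2650 ≈ 32638.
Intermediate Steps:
C(U) = 1/(2*U)
x(p, q) = 4 - (-98 + p)/(p + q) (x(p, q) = 4 - (p - 98)/(q + p) = 4 - (-98 + p)/(p + q))
(C(25) + 32639) + x(-159, 106) = ((½)/25 + 32639) + (98 + 3*(-159) + 4*106)/(-159 + 106) = ((½)*(1/25) + 32639) + (98 - 477 + 424)/(-53) = (1/50 + 32639) - 1/53*45 = 1631951/50 - 45/53 = 86491153/2650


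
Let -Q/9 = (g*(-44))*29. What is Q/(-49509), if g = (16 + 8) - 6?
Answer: -22968/5501 ≈ -4.1752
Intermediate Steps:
g = 18 (g = 24 - 6 = 18)
Q = 206712 (Q = -9*18*(-44)*29 = -(-7128)*29 = -9*(-22968) = 206712)
Q/(-49509) = 206712/(-49509) = 206712*(-1/49509) = -22968/5501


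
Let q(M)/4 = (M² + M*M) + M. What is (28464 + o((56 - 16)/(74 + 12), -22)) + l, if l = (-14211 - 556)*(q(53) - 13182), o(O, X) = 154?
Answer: -140287416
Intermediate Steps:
q(M) = 4*M + 8*M² (q(M) = 4*((M² + M*M) + M) = 4*((M² + M²) + M) = 4*(2*M² + M) = 4*(M + 2*M²) = 4*M + 8*M²)
l = -140316034 (l = (-14211 - 556)*(4*53*(1 + 2*53) - 13182) = -14767*(4*53*(1 + 106) - 13182) = -14767*(4*53*107 - 13182) = -14767*(22684 - 13182) = -14767*9502 = -140316034)
(28464 + o((56 - 16)/(74 + 12), -22)) + l = (28464 + 154) - 140316034 = 28618 - 140316034 = -140287416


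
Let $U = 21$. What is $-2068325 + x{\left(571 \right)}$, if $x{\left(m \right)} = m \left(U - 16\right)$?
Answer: $-2065470$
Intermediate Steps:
$x{\left(m \right)} = 5 m$ ($x{\left(m \right)} = m \left(21 - 16\right) = m 5 = 5 m$)
$-2068325 + x{\left(571 \right)} = -2068325 + 5 \cdot 571 = -2068325 + 2855 = -2065470$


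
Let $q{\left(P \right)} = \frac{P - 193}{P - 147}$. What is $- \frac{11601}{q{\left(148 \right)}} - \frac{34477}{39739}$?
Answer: $\frac{51051186}{198695} \approx 256.93$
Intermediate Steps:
$q{\left(P \right)} = \frac{-193 + P}{-147 + P}$
$- \frac{11601}{q{\left(148 \right)}} - \frac{34477}{39739} = - \frac{11601}{\frac{1}{-147 + 148} \left(-193 + 148\right)} - \frac{34477}{39739} = - \frac{11601}{1^{-1} \left(-45\right)} - \frac{34477}{39739} = - \frac{11601}{1 \left(-45\right)} - \frac{34477}{39739} = - \frac{11601}{-45} - \frac{34477}{39739} = \left(-11601\right) \left(- \frac{1}{45}\right) - \frac{34477}{39739} = \frac{1289}{5} - \frac{34477}{39739} = \frac{51051186}{198695}$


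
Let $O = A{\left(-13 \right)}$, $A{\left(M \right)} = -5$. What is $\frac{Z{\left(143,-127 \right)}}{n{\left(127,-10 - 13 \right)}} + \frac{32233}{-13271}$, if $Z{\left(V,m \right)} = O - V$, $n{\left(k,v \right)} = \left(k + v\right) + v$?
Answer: $- \frac{4574981}{1074951} \approx -4.256$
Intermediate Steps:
$O = -5$
$n{\left(k,v \right)} = k + 2 v$
$Z{\left(V,m \right)} = -5 - V$
$\frac{Z{\left(143,-127 \right)}}{n{\left(127,-10 - 13 \right)}} + \frac{32233}{-13271} = \frac{-5 - 143}{127 + 2 \left(-10 - 13\right)} + \frac{32233}{-13271} = \frac{-5 - 143}{127 + 2 \left(-23\right)} + 32233 \left(- \frac{1}{13271}\right) = - \frac{148}{127 - 46} - \frac{32233}{13271} = - \frac{148}{81} - \frac{32233}{13271} = - \frac{4574981}{1074951}$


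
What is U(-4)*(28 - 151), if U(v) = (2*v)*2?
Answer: 1968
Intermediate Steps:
U(v) = 4*v
U(-4)*(28 - 151) = (4*(-4))*(28 - 151) = -16*(-123) = 1968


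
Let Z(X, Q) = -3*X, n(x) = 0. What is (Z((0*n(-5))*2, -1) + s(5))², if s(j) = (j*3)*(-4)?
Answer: 3600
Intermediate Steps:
s(j) = -12*j (s(j) = (3*j)*(-4) = -12*j)
(Z((0*n(-5))*2, -1) + s(5))² = (-3*0*0*2 - 12*5)² = (-0*2 - 60)² = (-3*0 - 60)² = (0 - 60)² = (-60)² = 3600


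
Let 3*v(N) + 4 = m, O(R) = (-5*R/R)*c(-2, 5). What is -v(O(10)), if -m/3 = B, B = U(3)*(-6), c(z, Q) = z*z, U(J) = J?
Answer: -50/3 ≈ -16.667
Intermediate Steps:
c(z, Q) = z²
O(R) = -20 (O(R) = -5*R/R*(-2)² = -5*1*4 = -5*4 = -20)
B = -18 (B = 3*(-6) = -18)
m = 54 (m = -3*(-18) = 54)
v(N) = 50/3 (v(N) = -4/3 + (⅓)*54 = -4/3 + 18 = 50/3)
-v(O(10)) = -1*50/3 = -50/3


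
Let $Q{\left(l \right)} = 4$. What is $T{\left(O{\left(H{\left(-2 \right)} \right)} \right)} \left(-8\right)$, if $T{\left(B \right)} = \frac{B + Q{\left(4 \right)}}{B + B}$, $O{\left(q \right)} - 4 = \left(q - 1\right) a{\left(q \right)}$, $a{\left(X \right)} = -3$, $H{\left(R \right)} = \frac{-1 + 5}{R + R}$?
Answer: $- \frac{28}{5} \approx -5.6$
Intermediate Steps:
$H{\left(R \right)} = \frac{2}{R}$ ($H{\left(R \right)} = \frac{4}{2 R} = 4 \frac{1}{2 R} = \frac{2}{R}$)
$O{\left(q \right)} = 7 - 3 q$ ($O{\left(q \right)} = 4 + \left(q - 1\right) \left(-3\right) = 4 + \left(-1 + q\right) \left(-3\right) = 4 - \left(-3 + 3 q\right) = 7 - 3 q$)
$T{\left(B \right)} = \frac{4 + B}{2 B}$ ($T{\left(B \right)} = \frac{B + 4}{B + B} = \frac{4 + B}{2 B}$)
$T{\left(O{\left(H{\left(-2 \right)} \right)} \right)} \left(-8\right) = \frac{4 + \left(7 - 3 \frac{2}{-2}\right)}{2 \left(7 - 3 \frac{2}{-2}\right)} \left(-8\right) = \frac{4 + \left(7 - 3 \cdot 2 \left(- \frac{1}{2}\right)\right)}{2 \left(7 - 3 \cdot 2 \left(- \frac{1}{2}\right)\right)} \left(-8\right) = \frac{4 + \left(7 - -3\right)}{2 \left(7 - -3\right)} \left(-8\right) = \frac{4 + \left(7 + 3\right)}{2 \left(7 + 3\right)} \left(-8\right) = \frac{4 + 10}{2 \cdot 10} \left(-8\right) = \frac{1}{2} \cdot \frac{1}{10} \cdot 14 \left(-8\right) = \frac{7}{10} \left(-8\right) = - \frac{28}{5}$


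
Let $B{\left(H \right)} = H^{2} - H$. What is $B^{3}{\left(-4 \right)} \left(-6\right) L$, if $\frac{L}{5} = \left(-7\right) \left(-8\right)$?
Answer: $-13440000$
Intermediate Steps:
$L = 280$ ($L = 5 \left(\left(-7\right) \left(-8\right)\right) = 5 \cdot 56 = 280$)
$B^{3}{\left(-4 \right)} \left(-6\right) L = \left(- 4 \left(-1 - 4\right)\right)^{3} \left(-6\right) 280 = \left(\left(-4\right) \left(-5\right)\right)^{3} \left(-6\right) 280 = 20^{3} \left(-6\right) 280 = 8000 \left(-6\right) 280 = \left(-48000\right) 280 = -13440000$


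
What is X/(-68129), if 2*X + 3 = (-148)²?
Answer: -21901/136258 ≈ -0.16073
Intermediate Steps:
X = 21901/2 (X = -3/2 + (½)*(-148)² = -3/2 + (½)*21904 = -3/2 + 10952 = 21901/2 ≈ 10951.)
X/(-68129) = (21901/2)/(-68129) = (21901/2)*(-1/68129) = -21901/136258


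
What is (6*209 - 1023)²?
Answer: 53361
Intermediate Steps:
(6*209 - 1023)² = (1254 - 1023)² = 231² = 53361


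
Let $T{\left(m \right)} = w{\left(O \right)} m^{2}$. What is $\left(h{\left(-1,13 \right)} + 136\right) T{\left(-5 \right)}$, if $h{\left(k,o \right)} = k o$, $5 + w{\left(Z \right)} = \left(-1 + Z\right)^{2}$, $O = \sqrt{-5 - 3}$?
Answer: $-36900 - 12300 i \sqrt{2} \approx -36900.0 - 17395.0 i$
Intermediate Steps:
$O = 2 i \sqrt{2}$ ($O = \sqrt{-8} = 2 i \sqrt{2} \approx 2.8284 i$)
$w{\left(Z \right)} = -5 + \left(-1 + Z\right)^{2}$
$T{\left(m \right)} = m^{2} \left(-5 + \left(-1 + 2 i \sqrt{2}\right)^{2}\right)$ ($T{\left(m \right)} = \left(-5 + \left(-1 + 2 i \sqrt{2}\right)^{2}\right) m^{2} = m^{2} \left(-5 + \left(-1 + 2 i \sqrt{2}\right)^{2}\right)$)
$\left(h{\left(-1,13 \right)} + 136\right) T{\left(-5 \right)} = \left(\left(-1\right) 13 + 136\right) 4 \left(-5\right)^{2} \left(-3 - i \sqrt{2}\right) = \left(-13 + 136\right) 4 \cdot 25 \left(-3 - i \sqrt{2}\right) = 123 \left(-300 - 100 i \sqrt{2}\right) = -36900 - 12300 i \sqrt{2}$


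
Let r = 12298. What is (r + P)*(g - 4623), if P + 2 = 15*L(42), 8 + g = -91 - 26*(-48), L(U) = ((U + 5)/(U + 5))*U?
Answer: -44904924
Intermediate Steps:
L(U) = U (L(U) = ((5 + U)/(5 + U))*U = 1*U = U)
g = 1149 (g = -8 + (-91 - 26*(-48)) = -8 + (-91 + 1248) = -8 + 1157 = 1149)
P = 628 (P = -2 + 15*42 = -2 + 630 = 628)
(r + P)*(g - 4623) = (12298 + 628)*(1149 - 4623) = 12926*(-3474) = -44904924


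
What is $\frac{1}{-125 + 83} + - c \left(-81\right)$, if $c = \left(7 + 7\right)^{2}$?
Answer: $\frac{666791}{42} \approx 15876.0$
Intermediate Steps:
$c = 196$ ($c = 14^{2} = 196$)
$\frac{1}{-125 + 83} + - c \left(-81\right) = \frac{1}{-125 + 83} + \left(-1\right) 196 \left(-81\right) = \frac{1}{-42} - -15876 = - \frac{1}{42} + 15876 = \frac{666791}{42}$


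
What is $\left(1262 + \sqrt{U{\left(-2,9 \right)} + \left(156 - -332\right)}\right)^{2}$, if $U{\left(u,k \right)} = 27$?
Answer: $\left(1262 + \sqrt{515}\right)^{2} \approx 1.6504 \cdot 10^{6}$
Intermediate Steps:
$\left(1262 + \sqrt{U{\left(-2,9 \right)} + \left(156 - -332\right)}\right)^{2} = \left(1262 + \sqrt{27 + \left(156 - -332\right)}\right)^{2} = \left(1262 + \sqrt{27 + \left(156 + 332\right)}\right)^{2} = \left(1262 + \sqrt{27 + 488}\right)^{2} = \left(1262 + \sqrt{515}\right)^{2}$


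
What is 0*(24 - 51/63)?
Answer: 0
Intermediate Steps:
0*(24 - 51/63) = 0*(24 - 51*1/63) = 0*(24 - 17/21) = 0*(487/21) = 0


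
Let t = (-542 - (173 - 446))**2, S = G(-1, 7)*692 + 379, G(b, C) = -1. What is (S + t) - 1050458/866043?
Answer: 62395615606/866043 ≈ 72047.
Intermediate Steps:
S = -313 (S = -1*692 + 379 = -692 + 379 = -313)
t = 72361 (t = (-542 - 1*(-273))**2 = (-542 + 273)**2 = (-269)**2 = 72361)
(S + t) - 1050458/866043 = (-313 + 72361) - 1050458/866043 = 72048 - 1050458*1/866043 = 72048 - 1050458/866043 = 62395615606/866043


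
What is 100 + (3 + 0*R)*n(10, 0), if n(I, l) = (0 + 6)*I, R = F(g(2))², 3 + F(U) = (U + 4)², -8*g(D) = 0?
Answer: 280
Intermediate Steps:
g(D) = 0 (g(D) = -⅛*0 = 0)
F(U) = -3 + (4 + U)² (F(U) = -3 + (U + 4)² = -3 + (4 + U)²)
R = 169 (R = (-3 + (4 + 0)²)² = (-3 + 4²)² = (-3 + 16)² = 13² = 169)
n(I, l) = 6*I
100 + (3 + 0*R)*n(10, 0) = 100 + (3 + 0*169)*(6*10) = 100 + (3 + 0)*60 = 100 + 3*60 = 100 + 180 = 280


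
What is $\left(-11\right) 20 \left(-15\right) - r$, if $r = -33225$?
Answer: $36525$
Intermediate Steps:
$\left(-11\right) 20 \left(-15\right) - r = \left(-11\right) 20 \left(-15\right) - -33225 = \left(-220\right) \left(-15\right) + 33225 = 3300 + 33225 = 36525$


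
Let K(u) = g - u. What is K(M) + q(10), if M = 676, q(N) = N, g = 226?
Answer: -440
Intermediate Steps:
K(u) = 226 - u
K(M) + q(10) = (226 - 1*676) + 10 = (226 - 676) + 10 = -450 + 10 = -440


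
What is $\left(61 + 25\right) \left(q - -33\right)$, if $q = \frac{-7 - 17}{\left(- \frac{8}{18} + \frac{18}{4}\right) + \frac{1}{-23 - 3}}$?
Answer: $\frac{546186}{235} \approx 2324.2$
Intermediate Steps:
$q = - \frac{1404}{235}$ ($q = - \frac{24}{\left(\left(-8\right) \frac{1}{18} + 18 \cdot \frac{1}{4}\right) + \frac{1}{-26}} = - \frac{24}{\left(- \frac{4}{9} + \frac{9}{2}\right) - \frac{1}{26}} = - \frac{24}{\frac{73}{18} - \frac{1}{26}} = - \frac{24}{\frac{470}{117}} = \left(-24\right) \frac{117}{470} = - \frac{1404}{235} \approx -5.9745$)
$\left(61 + 25\right) \left(q - -33\right) = \left(61 + 25\right) \left(- \frac{1404}{235} - -33\right) = 86 \left(- \frac{1404}{235} + 33\right) = 86 \cdot \frac{6351}{235} = \frac{546186}{235}$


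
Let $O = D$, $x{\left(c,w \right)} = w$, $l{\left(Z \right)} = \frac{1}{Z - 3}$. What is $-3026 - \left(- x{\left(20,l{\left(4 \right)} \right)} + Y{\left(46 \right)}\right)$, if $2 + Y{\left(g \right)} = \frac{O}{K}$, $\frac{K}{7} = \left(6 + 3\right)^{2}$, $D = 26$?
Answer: $- \frac{1714067}{567} \approx -3023.0$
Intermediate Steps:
$l{\left(Z \right)} = \frac{1}{-3 + Z}$
$O = 26$
$K = 567$ ($K = 7 \left(6 + 3\right)^{2} = 7 \cdot 9^{2} = 7 \cdot 81 = 567$)
$Y{\left(g \right)} = - \frac{1108}{567}$ ($Y{\left(g \right)} = -2 + \frac{26}{567} = - \frac{1108}{567}$)
$-3026 - \left(- x{\left(20,l{\left(4 \right)} \right)} + Y{\left(46 \right)}\right) = -3026 + \left(\frac{1}{-3 + 4} - - \frac{1108}{567}\right) = -3026 + \left(1^{-1} + \frac{1108}{567}\right) = -3026 + \left(1 + \frac{1108}{567}\right) = -3026 + \frac{1675}{567} = - \frac{1714067}{567}$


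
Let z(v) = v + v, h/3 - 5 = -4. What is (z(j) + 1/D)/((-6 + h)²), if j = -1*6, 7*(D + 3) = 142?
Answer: -1445/1089 ≈ -1.3269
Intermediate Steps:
D = 121/7 (D = -3 + (⅐)*142 = -3 + 142/7 = 121/7 ≈ 17.286)
h = 3 (h = 15 + 3*(-4) = 15 - 12 = 3)
j = -6
z(v) = 2*v
(z(j) + 1/D)/((-6 + h)²) = (2*(-6) + 1/(121/7))/((-6 + 3)²) = (-12 + 7/121)/((-3)²) = -1445/121/9 = -1445/121*⅑ = -1445/1089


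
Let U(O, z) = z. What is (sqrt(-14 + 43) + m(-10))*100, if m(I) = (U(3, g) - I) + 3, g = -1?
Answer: 1200 + 100*sqrt(29) ≈ 1738.5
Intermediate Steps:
m(I) = 2 - I (m(I) = (-1 - I) + 3 = 2 - I)
(sqrt(-14 + 43) + m(-10))*100 = (sqrt(-14 + 43) + (2 - 1*(-10)))*100 = (sqrt(29) + (2 + 10))*100 = (sqrt(29) + 12)*100 = (12 + sqrt(29))*100 = 1200 + 100*sqrt(29)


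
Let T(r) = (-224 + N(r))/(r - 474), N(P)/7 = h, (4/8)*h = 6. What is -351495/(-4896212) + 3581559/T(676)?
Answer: -885571631500329/171367420 ≈ -5.1677e+6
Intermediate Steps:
h = 12 (h = 2*6 = 12)
N(P) = 84 (N(P) = 7*12 = 84)
T(r) = -140/(-474 + r) (T(r) = (-224 + 84)/(r - 474) = -140/(-474 + r))
-351495/(-4896212) + 3581559/T(676) = -351495/(-4896212) + 3581559/((-140/(-474 + 676))) = -351495*(-1/4896212) + 3581559/((-140/202)) = 351495/4896212 + 3581559/((-140*1/202)) = 351495/4896212 + 3581559/(-70/101) = 351495/4896212 + 3581559*(-101/70) = 351495/4896212 - 361737459/70 = -885571631500329/171367420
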